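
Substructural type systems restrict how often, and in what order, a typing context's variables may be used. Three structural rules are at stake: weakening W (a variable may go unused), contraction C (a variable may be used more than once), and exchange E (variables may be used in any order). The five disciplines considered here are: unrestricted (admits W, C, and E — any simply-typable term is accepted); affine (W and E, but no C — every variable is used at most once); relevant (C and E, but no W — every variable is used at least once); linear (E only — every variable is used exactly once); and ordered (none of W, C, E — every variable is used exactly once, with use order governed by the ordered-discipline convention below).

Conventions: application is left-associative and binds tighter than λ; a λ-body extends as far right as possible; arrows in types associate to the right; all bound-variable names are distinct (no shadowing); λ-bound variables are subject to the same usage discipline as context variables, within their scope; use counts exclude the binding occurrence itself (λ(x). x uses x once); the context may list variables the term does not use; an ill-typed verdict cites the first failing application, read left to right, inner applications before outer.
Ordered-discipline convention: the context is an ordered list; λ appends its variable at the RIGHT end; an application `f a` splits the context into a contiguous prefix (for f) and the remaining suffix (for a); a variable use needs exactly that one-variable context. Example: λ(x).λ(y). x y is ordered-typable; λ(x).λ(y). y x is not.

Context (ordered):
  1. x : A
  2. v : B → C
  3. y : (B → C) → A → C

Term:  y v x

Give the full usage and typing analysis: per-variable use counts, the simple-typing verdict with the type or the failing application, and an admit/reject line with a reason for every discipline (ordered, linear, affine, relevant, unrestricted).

counts: x=1; v=1; y=1
uses in reading order: y, v, x
typing: well-typed at C
ordered: ✗, needs exchange: uses follow y, v, x
linear: ✓, exactly-once usage across x, v, y
affine: ✓, at most one use each (x, v, y)
relevant: ✓, none of x, v, y goes unused
unrestricted: ✓, simply typable at C; W, C, E all held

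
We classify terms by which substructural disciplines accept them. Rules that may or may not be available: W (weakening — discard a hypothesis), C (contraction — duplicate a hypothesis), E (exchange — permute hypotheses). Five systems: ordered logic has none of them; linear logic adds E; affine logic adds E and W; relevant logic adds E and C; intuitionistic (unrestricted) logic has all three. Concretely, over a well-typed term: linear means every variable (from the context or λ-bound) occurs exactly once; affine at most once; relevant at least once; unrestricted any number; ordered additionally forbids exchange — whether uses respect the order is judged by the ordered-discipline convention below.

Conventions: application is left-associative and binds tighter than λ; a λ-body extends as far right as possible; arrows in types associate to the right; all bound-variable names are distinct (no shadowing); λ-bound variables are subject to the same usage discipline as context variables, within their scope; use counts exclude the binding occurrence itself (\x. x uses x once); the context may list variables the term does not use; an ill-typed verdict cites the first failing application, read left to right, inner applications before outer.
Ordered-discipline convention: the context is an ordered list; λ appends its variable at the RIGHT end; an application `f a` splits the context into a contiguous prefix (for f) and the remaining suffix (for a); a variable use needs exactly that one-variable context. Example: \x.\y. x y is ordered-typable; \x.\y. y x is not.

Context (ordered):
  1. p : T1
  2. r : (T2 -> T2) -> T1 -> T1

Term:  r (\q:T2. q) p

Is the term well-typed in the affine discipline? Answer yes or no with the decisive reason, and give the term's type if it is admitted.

yes — none of p, r, q used more than once; term : T1
variable uses: p=1; r=1; q (λ-bound)=1
left-to-right use order: r, q, p
typing: the term checks, with type T1
all disciplines: ordered ✗; linear ✓; affine ✓; relevant ✓; unrestricted ✓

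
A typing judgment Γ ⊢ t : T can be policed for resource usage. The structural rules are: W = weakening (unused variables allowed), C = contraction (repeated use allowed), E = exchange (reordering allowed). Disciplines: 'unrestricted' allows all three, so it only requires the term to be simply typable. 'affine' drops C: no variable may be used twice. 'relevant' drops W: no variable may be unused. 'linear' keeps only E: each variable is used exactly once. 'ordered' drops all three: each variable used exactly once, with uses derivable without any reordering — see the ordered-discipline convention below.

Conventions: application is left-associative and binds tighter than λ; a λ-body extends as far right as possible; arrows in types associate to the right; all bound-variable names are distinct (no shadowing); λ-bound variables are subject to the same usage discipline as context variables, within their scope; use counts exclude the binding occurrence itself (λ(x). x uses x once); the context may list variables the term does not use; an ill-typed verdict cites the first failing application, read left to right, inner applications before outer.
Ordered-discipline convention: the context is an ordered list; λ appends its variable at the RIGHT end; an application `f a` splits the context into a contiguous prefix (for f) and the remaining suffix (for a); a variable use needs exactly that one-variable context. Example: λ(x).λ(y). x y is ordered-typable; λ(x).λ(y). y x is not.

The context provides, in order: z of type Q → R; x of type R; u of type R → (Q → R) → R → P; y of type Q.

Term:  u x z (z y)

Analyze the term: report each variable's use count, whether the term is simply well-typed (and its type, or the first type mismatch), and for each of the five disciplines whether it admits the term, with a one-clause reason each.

usage: z: 2×; x: 1×; u: 1×; y: 1×
use order (left to right): u, x, z, z, y
typing: ✓ — P
ordered: ✗, z ×2 used more than once (contraction)
linear: ✗, z ×2 used more than once (contraction)
affine: ✗, z ×2 used more than once (contraction)
relevant: ✓, every one of z, x, u, y appears
unrestricted: ✓, type-checks (P) and nothing is barred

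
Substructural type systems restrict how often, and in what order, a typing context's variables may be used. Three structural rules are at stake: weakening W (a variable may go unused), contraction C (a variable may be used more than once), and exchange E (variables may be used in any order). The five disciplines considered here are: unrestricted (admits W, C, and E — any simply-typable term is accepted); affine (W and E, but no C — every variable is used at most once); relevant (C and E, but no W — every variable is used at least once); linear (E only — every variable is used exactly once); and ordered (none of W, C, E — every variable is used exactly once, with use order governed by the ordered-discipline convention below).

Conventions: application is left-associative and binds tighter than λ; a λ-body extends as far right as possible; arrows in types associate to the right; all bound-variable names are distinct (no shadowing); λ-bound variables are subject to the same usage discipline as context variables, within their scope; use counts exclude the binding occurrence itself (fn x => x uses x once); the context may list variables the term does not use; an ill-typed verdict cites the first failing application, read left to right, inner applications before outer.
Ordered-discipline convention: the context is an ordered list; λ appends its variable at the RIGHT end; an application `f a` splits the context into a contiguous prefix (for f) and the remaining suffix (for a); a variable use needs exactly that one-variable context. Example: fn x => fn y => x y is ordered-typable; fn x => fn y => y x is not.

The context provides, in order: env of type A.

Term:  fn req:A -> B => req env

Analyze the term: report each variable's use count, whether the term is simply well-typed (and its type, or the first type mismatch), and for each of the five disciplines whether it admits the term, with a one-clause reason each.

variable uses: env: 1×; req (bound): 1×
order of uses: req, env
typing: the term checks, with type (A -> B) -> B
ordered: ✗, needs exchange: uses follow req, env
linear: ✓, exactly-once usage across env, req
affine: ✓, at most one use each (env, req)
relevant: ✓, every one of env, req appears
unrestricted: ✓, simply typable at (A -> B) -> B; W, C, E all held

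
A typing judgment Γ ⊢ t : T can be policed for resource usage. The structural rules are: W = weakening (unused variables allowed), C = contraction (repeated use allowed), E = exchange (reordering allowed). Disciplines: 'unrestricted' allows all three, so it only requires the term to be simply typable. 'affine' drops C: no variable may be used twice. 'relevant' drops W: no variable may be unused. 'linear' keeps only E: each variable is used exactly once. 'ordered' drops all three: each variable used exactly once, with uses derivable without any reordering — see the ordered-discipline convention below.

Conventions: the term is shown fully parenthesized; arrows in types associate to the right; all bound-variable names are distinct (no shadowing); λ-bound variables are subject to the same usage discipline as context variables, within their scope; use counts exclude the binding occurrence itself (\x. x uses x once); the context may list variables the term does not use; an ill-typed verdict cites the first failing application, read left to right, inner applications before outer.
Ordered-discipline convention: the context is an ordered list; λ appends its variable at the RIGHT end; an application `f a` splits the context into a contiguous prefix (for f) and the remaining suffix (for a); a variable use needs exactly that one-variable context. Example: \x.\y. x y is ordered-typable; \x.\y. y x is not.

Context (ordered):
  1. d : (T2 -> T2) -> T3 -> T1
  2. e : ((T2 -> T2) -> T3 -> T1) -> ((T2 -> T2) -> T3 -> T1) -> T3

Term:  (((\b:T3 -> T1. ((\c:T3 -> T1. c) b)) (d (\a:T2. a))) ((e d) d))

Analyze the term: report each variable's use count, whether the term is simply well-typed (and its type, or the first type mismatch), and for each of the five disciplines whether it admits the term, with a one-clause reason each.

usage: d=3; e=1; b [bound]=1; c [bound]=1; a [bound]=1
uses in reading order: c, b, d, a, e, d, d
typing: well-typed at T1
ordered: ✗ — repeated use of d ×3
linear: ✗ — repeated use of d ×3
affine: ✗ — repeated use of d ×3
relevant: ✓ — at least one use each (d, e, b, c, a)
unrestricted: ✓ — simply typable at T1; W, C, E all held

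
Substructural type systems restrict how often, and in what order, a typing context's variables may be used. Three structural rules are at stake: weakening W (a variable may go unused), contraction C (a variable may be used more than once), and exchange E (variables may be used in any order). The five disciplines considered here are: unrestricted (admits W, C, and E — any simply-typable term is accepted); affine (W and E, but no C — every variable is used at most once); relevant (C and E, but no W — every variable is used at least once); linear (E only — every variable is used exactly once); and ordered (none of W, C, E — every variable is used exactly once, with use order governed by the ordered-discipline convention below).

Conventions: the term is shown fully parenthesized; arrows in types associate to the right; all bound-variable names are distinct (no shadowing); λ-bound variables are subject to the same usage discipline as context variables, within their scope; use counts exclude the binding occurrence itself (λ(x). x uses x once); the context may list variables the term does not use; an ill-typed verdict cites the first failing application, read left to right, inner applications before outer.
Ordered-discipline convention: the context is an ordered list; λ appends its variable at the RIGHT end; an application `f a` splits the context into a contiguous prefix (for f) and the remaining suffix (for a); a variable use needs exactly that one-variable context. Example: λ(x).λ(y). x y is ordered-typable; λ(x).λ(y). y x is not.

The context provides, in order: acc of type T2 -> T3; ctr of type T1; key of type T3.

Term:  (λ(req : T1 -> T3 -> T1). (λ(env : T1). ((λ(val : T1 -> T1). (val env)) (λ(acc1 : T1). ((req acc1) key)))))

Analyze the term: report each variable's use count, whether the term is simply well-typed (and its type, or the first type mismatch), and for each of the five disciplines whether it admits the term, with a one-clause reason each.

variable uses: acc: 0×, ctr: 0×, key: 1×, req (λ-bound): 1×, env (λ-bound): 1×, val (λ-bound): 1×, acc1 (λ-bound): 1×
order of uses: val, env, req, acc1, key
typing: the term checks, with type (T1 -> T3 -> T1) -> T1 -> T1
ordered: ✗ — needs weakening: acc, ctr unused
linear: ✗ — needs weakening: acc, ctr unused
affine: ✓ — none of acc, ctr, key, req, env, val, acc1 used more than once
relevant: ✗ — needs weakening: acc, ctr unused
unrestricted: ✓ — simply typable at (T1 -> T3 -> T1) -> T1 -> T1; W, C, E all held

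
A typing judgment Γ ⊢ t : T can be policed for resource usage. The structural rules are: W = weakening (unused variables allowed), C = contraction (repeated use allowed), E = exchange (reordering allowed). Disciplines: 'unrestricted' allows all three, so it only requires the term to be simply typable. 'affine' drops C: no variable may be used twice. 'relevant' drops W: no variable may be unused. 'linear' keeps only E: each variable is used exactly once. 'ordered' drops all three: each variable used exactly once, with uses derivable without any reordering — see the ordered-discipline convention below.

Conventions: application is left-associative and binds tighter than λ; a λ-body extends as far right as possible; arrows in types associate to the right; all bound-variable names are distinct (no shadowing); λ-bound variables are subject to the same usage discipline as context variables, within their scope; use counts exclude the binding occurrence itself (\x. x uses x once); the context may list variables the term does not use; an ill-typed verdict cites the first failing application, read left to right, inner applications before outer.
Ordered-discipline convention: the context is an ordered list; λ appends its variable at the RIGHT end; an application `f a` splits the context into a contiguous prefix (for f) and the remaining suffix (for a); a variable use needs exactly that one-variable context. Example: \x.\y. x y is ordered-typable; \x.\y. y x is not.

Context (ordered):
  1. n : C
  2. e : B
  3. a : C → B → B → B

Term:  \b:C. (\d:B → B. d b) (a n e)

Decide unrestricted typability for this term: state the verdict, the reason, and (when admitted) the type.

no — a type mismatch blocks all five
counts: n: 1×, e: 1×, a: 1×, b (λ-bound): 1×, d (λ-bound): 1×
uses in reading order: d, b, a, n, e
typing: ill-typed: an application expects B but receives C
across the five disciplines: ordered ✗; linear ✗; affine ✗; relevant ✗; unrestricted ✗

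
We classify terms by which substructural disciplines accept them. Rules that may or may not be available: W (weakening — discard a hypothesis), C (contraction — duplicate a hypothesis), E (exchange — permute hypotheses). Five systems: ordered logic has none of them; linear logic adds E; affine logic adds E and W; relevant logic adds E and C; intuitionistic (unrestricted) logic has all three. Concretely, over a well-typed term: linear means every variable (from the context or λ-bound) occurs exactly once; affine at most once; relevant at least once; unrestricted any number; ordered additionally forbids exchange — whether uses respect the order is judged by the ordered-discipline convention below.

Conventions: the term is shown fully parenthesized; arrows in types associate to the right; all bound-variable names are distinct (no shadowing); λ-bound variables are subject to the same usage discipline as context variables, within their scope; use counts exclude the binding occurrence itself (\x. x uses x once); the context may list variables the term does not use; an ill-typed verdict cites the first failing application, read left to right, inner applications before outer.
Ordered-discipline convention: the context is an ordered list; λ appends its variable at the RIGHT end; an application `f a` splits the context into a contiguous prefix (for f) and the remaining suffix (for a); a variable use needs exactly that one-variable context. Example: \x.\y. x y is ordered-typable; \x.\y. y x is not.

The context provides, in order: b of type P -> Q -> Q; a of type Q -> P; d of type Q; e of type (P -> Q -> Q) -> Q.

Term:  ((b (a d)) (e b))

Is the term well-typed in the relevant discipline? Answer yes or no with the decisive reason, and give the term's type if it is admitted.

yes — at least one use each (b, a, d, e); term : Q
use counts: b: 2×, a: 1×, d: 1×, e: 1×
use order (left to right): b, a, d, e, b
typing: well-typed at Q
all disciplines: ordered ✗; linear ✗; affine ✗; relevant ✓; unrestricted ✓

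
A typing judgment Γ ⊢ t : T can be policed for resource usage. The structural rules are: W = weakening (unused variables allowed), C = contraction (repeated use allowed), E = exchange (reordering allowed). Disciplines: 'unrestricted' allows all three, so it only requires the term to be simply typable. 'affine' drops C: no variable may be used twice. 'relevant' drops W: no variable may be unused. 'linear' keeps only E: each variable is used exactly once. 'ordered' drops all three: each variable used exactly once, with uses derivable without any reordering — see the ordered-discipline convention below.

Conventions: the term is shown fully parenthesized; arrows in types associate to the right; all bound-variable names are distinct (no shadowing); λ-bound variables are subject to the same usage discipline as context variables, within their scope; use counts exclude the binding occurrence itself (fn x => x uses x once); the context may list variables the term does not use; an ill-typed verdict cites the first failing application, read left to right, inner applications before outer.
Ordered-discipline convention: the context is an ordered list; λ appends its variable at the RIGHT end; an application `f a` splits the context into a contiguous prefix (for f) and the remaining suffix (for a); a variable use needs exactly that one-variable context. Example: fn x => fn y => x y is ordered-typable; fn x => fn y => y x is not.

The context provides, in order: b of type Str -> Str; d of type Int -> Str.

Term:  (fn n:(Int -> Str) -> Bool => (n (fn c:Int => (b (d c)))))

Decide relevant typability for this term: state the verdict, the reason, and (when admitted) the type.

yes — b, d, n, c: all used, weakening unneeded; term : ((Int -> Str) -> Bool) -> Bool
use counts: b: 1; d: 1; n [bound]: 1; c [bound]: 1
use order (left to right): n, b, d, c
typing: well-typed — term : ((Int -> Str) -> Bool) -> Bool
per-discipline verdicts: ordered ✗, linear ✓, affine ✓, relevant ✓, unrestricted ✓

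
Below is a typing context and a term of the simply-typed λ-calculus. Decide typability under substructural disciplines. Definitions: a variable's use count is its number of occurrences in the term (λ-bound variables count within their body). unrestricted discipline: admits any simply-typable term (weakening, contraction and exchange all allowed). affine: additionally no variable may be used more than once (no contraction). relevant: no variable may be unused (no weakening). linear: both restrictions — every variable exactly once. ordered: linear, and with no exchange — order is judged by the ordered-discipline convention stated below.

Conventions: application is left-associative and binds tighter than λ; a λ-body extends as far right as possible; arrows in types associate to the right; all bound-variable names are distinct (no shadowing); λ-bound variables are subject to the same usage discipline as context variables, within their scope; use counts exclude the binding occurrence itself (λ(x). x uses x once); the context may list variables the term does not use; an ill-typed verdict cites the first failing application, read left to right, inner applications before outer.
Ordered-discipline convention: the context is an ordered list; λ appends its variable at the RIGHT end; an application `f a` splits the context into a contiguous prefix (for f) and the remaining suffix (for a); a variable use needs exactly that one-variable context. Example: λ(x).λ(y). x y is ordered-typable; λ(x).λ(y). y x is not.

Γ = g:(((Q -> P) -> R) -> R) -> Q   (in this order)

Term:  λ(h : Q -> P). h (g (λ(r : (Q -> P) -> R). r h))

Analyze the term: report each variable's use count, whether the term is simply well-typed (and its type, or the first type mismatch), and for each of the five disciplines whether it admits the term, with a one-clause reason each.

counts: g: 1×, h [bound]: 2×, r [bound]: 1×
use order (left to right): h, g, r, h
typing: ✓ — (Q -> P) -> P
ordered: ✗, needs contraction — h ×2
linear: ✗, needs contraction — h ×2
affine: ✗, needs contraction — h ×2
relevant: ✓, g, h, r: all used, weakening unneeded
unrestricted: ✓, typability at (Q -> P) -> P is all that's needed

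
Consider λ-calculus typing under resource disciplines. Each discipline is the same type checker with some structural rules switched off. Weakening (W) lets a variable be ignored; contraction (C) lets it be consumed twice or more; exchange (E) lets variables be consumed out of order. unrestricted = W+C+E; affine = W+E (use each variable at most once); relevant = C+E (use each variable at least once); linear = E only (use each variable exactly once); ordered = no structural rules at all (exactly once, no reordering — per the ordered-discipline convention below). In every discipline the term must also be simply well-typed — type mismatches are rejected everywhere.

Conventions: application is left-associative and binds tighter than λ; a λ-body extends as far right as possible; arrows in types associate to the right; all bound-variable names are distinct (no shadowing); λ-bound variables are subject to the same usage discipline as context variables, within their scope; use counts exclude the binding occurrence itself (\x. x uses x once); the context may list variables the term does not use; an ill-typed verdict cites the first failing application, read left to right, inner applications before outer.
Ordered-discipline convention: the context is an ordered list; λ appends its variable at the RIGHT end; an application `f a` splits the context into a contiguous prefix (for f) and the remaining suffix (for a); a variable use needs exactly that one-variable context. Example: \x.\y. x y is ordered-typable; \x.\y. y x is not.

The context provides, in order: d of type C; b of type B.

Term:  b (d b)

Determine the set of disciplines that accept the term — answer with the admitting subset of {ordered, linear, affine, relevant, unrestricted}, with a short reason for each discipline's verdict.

admitted in: none
variable uses: d: 1, b: 2
uses in reading order: b, d, b
typing: ill-typed: non-arrow in function slot: C
ordered ✗ (a type mismatch blocks all five)
linear ✗ (the type mismatch rejects it)
affine ✗ (not simply typable)
relevant ✗ (fails simple typing)
unrestricted ✗ (a type mismatch blocks all five)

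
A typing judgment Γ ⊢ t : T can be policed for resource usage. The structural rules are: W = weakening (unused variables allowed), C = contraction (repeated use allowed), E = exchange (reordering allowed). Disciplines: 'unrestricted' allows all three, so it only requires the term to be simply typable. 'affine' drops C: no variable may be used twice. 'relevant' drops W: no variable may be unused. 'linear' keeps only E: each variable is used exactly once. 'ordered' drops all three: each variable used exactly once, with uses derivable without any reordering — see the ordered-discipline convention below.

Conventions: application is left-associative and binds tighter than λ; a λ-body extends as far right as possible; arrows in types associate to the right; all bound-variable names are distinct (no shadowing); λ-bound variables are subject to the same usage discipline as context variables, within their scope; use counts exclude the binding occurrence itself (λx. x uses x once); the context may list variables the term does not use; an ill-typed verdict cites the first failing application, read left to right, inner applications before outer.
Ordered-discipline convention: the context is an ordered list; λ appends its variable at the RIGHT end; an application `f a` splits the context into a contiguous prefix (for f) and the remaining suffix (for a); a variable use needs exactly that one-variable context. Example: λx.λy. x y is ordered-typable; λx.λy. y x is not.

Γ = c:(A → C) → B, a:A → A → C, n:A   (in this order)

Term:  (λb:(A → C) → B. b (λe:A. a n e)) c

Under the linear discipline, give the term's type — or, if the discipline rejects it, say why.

term : B
counts: c: 1, a: 1, n: 1, b (bound): 1, e (bound): 1
use order (left to right): b, a, n, e, c
typing: ✓ — B
all disciplines: ordered ✗; linear ✓; affine ✓; relevant ✓; unrestricted ✓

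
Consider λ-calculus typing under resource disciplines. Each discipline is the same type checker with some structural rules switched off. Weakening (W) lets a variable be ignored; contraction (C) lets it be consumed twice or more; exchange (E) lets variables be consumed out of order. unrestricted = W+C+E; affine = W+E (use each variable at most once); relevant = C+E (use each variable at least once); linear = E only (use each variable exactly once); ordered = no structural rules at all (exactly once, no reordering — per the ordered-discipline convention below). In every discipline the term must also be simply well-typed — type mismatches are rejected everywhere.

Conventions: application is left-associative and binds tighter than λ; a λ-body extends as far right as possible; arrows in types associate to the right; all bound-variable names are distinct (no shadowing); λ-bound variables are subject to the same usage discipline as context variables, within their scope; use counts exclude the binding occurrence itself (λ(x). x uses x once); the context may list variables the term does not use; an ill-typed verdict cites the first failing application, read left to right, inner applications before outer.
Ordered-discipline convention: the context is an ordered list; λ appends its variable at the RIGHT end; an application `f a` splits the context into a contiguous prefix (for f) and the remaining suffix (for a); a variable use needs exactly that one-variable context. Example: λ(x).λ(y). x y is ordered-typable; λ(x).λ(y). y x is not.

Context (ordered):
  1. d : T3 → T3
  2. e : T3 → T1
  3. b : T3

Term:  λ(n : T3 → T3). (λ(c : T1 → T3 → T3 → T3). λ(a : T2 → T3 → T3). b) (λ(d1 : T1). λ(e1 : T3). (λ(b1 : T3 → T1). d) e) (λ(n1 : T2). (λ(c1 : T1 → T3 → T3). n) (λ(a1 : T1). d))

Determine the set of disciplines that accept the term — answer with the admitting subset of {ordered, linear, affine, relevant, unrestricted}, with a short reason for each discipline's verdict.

admitted by: unrestricted
use counts: d=2; e=1; b=1; n (bound)=1; c (bound)=0; a (bound)=0; d1 (bound)=0; e1 (bound)=0; b1 (bound)=0; n1 (bound)=0; c1 (bound)=0; a1 (bound)=0
order of uses: b, d, e, n, d
typing: ✓ — (T3 → T3) → T3
ordered ✗ (d ×2 used more than once (contraction); c, a, d1, e1, b1, n1, c1, a1 left unused)
linear ✗ (d ×2 used more than once (contraction); c, a, d1, e1, b1, n1, c1, a1 left unused)
affine ✗ (d ×2 used more than once (contraction))
relevant ✗ (c, a, d1, e1, b1, n1, c1, a1 left unused)
unrestricted ✓ (simply typable at (T3 → T3) → T3; W, C, E all held)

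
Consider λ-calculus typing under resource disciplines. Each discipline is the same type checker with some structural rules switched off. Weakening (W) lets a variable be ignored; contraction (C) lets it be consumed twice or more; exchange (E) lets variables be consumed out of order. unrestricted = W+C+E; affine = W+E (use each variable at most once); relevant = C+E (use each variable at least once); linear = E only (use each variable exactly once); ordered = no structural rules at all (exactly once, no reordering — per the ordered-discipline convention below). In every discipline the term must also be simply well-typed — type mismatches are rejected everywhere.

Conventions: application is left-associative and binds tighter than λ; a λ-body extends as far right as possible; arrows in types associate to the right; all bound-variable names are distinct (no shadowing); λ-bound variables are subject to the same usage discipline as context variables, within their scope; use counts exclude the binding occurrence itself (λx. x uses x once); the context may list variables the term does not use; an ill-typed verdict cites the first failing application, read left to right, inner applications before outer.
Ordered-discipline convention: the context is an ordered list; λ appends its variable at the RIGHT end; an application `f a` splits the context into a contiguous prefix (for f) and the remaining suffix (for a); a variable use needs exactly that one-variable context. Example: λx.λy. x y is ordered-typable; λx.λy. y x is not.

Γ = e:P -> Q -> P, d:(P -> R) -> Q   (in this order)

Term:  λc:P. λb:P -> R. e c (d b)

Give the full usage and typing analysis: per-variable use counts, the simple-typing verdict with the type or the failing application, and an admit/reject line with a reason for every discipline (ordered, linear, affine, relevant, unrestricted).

use counts: e: 1×, d: 1×, c (bound): 1×, b (bound): 1×
use order (left to right): e, c, d, b
typing: well-typed — term : P -> (P -> R) -> P
ordered: ✗ — no contiguous prefix/suffix split fits e, c, d, b
linear: ✓ — each of e, d, c, b used exactly once
affine: ✓ — none of e, d, c, b used more than once
relevant: ✓ — e, d, c, b: all used, weakening unneeded
unrestricted: ✓ — type-checks (P -> (P -> R) -> P) and nothing is barred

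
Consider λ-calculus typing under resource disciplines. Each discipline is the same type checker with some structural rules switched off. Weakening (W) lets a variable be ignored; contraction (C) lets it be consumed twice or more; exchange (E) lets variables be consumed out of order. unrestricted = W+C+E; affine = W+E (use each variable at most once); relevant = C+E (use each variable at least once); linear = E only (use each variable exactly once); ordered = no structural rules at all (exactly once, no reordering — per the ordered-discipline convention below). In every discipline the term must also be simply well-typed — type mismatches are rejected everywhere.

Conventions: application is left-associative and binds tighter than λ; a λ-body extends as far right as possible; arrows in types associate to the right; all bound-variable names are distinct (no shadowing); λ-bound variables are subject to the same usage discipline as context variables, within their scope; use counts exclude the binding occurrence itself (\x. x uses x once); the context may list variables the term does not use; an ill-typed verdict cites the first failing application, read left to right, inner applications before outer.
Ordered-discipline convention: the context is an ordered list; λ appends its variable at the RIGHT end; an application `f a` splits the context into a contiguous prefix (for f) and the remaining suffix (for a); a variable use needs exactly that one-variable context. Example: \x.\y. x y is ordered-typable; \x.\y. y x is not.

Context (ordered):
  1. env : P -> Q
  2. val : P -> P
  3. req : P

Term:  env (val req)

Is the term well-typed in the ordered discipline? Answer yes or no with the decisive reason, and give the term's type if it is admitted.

yes — single-use (env, val, req), ordered derivation ok; term : Q
counts: env: 1×, val: 1×, req: 1×
left-to-right use order: env, val, req
typing: well-typed at Q
summary: ordered ✓ · linear ✓ · affine ✓ · relevant ✓ · unrestricted ✓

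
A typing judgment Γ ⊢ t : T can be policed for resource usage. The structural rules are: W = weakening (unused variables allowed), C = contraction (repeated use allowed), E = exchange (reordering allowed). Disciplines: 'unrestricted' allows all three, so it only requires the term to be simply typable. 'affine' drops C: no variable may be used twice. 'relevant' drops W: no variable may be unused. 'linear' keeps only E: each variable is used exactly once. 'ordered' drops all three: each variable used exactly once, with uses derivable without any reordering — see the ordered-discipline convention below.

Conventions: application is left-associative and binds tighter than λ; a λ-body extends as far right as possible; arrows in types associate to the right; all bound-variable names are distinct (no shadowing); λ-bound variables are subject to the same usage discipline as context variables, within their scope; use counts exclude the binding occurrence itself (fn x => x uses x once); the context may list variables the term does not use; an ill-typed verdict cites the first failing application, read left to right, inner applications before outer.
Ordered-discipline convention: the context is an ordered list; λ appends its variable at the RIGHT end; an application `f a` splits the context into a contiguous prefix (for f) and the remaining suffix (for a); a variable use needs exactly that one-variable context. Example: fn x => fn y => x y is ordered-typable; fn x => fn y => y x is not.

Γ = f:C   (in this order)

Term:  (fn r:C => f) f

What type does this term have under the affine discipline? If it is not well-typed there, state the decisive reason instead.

not well-typed under affine — needs contraction — f ×2
counts: f: 2, r (bound): 0
left-to-right use order: f, f
typing: ✓ — C
per-discipline verdicts: ordered ✗ | linear ✗ | affine ✗ | relevant ✗ | unrestricted ✓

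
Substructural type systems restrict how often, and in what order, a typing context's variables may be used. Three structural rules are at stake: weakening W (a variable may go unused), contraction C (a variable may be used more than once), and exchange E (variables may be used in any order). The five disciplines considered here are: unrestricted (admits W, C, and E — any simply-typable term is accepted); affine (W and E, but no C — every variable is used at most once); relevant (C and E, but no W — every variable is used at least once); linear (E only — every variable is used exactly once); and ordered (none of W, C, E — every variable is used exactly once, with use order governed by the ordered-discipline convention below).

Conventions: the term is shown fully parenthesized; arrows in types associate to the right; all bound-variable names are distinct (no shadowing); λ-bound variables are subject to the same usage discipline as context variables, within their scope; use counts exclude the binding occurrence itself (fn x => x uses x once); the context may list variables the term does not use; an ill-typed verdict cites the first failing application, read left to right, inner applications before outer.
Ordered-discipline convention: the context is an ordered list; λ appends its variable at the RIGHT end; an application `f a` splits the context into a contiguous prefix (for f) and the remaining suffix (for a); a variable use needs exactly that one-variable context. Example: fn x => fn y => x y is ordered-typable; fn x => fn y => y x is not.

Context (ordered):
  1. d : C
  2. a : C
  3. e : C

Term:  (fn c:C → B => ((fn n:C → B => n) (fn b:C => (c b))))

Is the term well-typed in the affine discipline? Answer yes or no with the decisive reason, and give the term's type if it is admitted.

yes — none of d, a, e, c, n, b used more than once; term : (C → B) → C → B
counts: d ×0; a ×0; e ×0; c (bound) ×1; n (bound) ×1; b (bound) ×1
use order (left to right): n, c, b
typing: the term checks, with type (C → B) → C → B
per-discipline verdicts: ordered ✗; linear ✗; affine ✓; relevant ✗; unrestricted ✓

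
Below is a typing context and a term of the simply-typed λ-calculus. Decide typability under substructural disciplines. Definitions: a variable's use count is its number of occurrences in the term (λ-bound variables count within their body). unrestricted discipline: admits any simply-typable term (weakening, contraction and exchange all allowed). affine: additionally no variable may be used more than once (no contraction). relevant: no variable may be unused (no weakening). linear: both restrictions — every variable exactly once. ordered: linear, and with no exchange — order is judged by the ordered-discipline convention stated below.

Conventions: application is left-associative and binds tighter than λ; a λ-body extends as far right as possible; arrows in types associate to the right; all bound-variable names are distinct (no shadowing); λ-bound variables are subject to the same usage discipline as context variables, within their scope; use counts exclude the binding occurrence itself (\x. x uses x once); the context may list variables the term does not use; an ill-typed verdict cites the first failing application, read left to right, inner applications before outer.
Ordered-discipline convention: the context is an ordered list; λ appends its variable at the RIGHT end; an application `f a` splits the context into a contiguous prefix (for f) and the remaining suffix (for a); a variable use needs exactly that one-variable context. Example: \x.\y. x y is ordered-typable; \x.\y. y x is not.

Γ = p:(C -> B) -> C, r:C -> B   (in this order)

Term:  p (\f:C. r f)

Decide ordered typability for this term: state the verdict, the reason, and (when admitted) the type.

yes — single-use (p, r, f), ordered derivation ok; term : C
use counts: p ×1, r ×1, f (λ-bound) ×1
left-to-right use order: p, r, f
typing: ✓ — C
per-discipline verdicts: ordered ✓; linear ✓; affine ✓; relevant ✓; unrestricted ✓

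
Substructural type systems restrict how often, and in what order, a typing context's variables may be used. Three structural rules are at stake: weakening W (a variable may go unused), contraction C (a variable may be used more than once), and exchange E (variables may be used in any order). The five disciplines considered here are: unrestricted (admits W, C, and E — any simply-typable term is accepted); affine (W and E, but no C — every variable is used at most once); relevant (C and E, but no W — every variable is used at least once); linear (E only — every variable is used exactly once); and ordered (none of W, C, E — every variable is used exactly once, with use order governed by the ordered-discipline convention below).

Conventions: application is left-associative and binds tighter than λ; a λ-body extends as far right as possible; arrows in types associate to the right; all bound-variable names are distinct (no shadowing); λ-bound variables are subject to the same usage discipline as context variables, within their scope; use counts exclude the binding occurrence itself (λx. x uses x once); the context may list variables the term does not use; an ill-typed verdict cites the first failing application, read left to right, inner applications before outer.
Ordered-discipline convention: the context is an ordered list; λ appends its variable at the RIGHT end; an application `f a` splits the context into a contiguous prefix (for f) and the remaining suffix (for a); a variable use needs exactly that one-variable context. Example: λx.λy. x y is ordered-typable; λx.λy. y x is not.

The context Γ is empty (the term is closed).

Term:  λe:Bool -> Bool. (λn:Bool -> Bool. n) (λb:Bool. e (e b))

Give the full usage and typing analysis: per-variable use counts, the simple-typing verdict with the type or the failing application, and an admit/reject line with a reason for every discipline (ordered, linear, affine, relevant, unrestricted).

usage: e (λ-bound): 2; n (λ-bound): 1; b (λ-bound): 1
use order (left to right): n, e, e, b
typing: well-typed — term : (Bool -> Bool) -> Bool -> Bool
ordered: ✗ — uses contraction: e ×2
linear: ✗ — uses contraction: e ×2
affine: ✗ — uses contraction: e ×2
relevant: ✓ — at least one use each (e, n, b)
unrestricted: ✓ — well-typed at (Bool -> Bool) -> Bool -> Bool; no restrictions here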